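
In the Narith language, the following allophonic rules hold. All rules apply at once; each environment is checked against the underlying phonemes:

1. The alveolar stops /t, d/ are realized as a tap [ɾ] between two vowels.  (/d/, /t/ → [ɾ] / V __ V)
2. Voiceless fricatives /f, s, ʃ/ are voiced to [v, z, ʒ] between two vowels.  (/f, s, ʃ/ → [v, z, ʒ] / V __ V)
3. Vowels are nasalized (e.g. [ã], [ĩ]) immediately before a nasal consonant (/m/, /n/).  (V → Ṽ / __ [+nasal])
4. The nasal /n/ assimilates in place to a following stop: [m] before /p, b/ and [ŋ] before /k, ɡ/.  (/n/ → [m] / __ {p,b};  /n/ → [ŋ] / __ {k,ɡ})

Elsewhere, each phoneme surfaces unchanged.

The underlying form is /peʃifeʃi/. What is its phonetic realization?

[peʒiveʒi]

/p/ — not in any rule's target class → [p].
/e/ (between /p/ and /ʃ/): rule 3 targets it, but not before a nasal consonant → unchanged [e].
/ʃ/ meets the environment for rule 2 (between two vowels) → [ʒ].
/i/ (between /ʃ/ and /f/) fails the environment for rule 3, so it stays [i].
/f/ — between /i/ and /e/, between two vowels — surfaces as [v] (rule 2).
/e/ (between /f/ and /ʃ/) fails the environment for rule 3, so it stays [e].
/ʃ/ meets the environment for rule 2 (between two vowels) → [ʒ].
/i/ (word-final) is in the target of rule 3 but the environment (before a nasal consonant) is not met → [i].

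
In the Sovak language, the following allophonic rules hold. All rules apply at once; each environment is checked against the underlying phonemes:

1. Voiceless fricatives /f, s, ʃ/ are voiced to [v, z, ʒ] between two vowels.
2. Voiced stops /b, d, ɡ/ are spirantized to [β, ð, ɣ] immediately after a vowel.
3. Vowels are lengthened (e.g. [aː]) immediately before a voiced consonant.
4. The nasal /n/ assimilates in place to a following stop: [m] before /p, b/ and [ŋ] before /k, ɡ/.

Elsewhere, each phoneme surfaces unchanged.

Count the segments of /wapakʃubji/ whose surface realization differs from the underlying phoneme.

Segments that undergo a rule: /u/ → [uː] (rule 3); /b/ → [β] (rule 2).
All other segments surface unchanged.

2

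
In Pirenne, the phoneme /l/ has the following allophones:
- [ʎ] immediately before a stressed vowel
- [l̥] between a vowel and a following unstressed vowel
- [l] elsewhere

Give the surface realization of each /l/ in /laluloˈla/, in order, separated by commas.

Occurrence 1 (position 1): no conditioning environment matches → elsewhere allophone [l].
Occurrence 2 (position 3): between a vowel and a following unstressed vowel → [l̥].
Occurrence 3 (position 5): between a vowel and a following unstressed vowel → [l̥].
Occurrence 4 (position 7): immediately before a stressed vowel → [ʎ].

[l], [l̥], [l̥], [ʎ]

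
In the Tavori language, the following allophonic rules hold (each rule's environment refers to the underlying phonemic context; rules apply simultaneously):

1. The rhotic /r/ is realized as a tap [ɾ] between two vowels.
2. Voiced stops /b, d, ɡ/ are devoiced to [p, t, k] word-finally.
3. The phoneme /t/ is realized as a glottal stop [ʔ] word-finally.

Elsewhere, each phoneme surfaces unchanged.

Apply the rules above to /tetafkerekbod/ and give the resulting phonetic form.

/t/ (word-initial) fails the environment for rule 3, so it stays [t].
/e/ — not in any rule's target class → [e].
/t/ (between /e/ and /a/) is in the target of rule 3 but the environment (word-finally) is not met → [t].
/a/ (between /t/ and /f/) is unaffected → [a].
/f/ (between /a/ and /k/) is unaffected → [f].
/k/ (between /f/ and /e/) is unaffected → [k].
/e/ (between /k/ and /r/) is unaffected → [e].
/r/ (between /e/ and /e/) occurs between two vowels → [ɾ] by rule 1.
/e/ stays [e].
/k/ stays [k].
/b/ (between /k/ and /o/): rule 2 targets it, but not word-finally → unchanged [b].
/o/ (between /b/ and /d/) is unaffected → [o].
/d/ (word-final) occurs word-finally → [t] by rule 2.

[tetafkeɾekbot]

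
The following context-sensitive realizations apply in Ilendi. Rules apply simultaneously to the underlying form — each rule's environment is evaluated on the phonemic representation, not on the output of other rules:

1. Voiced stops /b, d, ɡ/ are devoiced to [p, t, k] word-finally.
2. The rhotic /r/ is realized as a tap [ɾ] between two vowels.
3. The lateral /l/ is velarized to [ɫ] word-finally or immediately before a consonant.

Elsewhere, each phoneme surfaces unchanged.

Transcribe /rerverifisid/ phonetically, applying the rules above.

[rerveɾifisit]

/r/ (word-initial) is in the target of rule 2 but the environment (between two vowels) is not met → [r].
/r/ (between /e/ and /v/) is in the target of rule 2 but the environment (between two vowels) is not met → [r].
Rule 2 applies to /r/ (between /e/ and /i/: between two vowels) → [ɾ].
Rule 1 applies to /d/ (word-final: word-finally) → [t].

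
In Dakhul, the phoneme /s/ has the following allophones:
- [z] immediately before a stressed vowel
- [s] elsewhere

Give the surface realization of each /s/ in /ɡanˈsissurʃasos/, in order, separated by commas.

Occurrence 1 (position 4): immediately before a stressed vowel → [z].
Occurrence 2 (position 6): no conditioning environment matches → elsewhere allophone [s].
Occurrence 3 (position 7): no conditioning environment matches → elsewhere allophone [s].
Occurrence 4 (position 12): no conditioning environment matches → elsewhere allophone [s].
Occurrence 5 (position 14): no conditioning environment matches → elsewhere allophone [s].

[z], [s], [s], [s], [s]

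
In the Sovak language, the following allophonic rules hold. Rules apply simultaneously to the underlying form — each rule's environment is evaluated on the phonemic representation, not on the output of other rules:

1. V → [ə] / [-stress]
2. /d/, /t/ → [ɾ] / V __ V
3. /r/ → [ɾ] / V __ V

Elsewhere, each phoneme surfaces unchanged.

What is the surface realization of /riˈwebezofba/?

[rəˈwebəzəfbə]

/r/ (word-initial): rule 3 targets it, but not between two vowels → unchanged [r].
/i/ (between /r/ and /w/): in an unstressed syllable, so rule 1 applies → [ə].
/e/ (between /w/ and /b/) fails the environment for rule 1, so it stays [e].
/e/ (between /b/ and /z/): in an unstressed syllable, so rule 1 applies → [ə].
/o/ (between /z/ and /f/) occurs in an unstressed syllable → [ə] by rule 1.
/a/ meets the environment for rule 1 (in an unstressed syllable) → [ə].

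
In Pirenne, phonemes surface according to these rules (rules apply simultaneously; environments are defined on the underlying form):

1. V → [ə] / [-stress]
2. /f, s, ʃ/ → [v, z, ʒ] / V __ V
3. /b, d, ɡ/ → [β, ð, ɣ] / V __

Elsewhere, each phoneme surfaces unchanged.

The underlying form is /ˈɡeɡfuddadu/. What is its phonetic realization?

/ɡ/ (word-initial): rule 3 targets it, but not immediately after a vowel → unchanged [ɡ].
/e/ — between /ɡ/ and /ɡ/; rule 1 does not apply here → [e].
/ɡ/ (between /e/ and /f/) occurs immediately after a vowel → [ɣ] by rule 3.
/f/ — between /ɡ/ and /u/; rule 2 does not apply here → [f].
/u/ — between /f/ and /d/, in an unstressed syllable — surfaces as [ə] (rule 1).
Rule 3 applies to /d/ (between /u/ and /d/: immediately after a vowel) → [ð].
/d/ (between /d/ and /a/): rule 3 targets it, but not immediately after a vowel → unchanged [d].
/a/ — between /d/ and /d/, in an unstressed syllable — surfaces as [ə] (rule 1).
/d/ (between /a/ and /u/): immediately after a vowel, so rule 3 applies → [ð].
/u/ (word-final) occurs in an unstressed syllable → [ə] by rule 1.

[ˈɡeɣfəðdəðə]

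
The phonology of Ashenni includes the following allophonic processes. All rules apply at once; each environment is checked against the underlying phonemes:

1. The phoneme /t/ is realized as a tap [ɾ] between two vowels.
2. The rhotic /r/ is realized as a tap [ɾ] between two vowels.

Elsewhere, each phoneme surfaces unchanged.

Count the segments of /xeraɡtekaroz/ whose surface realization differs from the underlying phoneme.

Segments that undergo a rule: /r/ → [ɾ] (rule 2); /r/ → [ɾ] (rule 2).
All other segments surface unchanged.

2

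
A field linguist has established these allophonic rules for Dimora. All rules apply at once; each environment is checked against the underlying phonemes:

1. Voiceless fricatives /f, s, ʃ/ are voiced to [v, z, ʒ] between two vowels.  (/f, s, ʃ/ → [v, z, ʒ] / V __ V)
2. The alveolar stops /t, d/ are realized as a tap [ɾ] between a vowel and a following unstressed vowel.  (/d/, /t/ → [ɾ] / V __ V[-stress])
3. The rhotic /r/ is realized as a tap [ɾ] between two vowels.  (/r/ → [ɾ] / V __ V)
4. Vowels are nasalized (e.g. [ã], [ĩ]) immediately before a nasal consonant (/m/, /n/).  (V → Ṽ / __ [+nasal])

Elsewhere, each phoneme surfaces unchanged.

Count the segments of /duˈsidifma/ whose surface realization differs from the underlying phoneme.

Segments that undergo a rule: /s/ → [z] (rule 1); /d/ → [ɾ] (rule 2).
All other segments surface unchanged.

2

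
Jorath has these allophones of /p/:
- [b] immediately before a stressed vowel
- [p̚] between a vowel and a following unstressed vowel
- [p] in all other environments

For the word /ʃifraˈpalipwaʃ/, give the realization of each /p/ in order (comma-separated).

Occurrence 1 (position 6): immediately before a stressed vowel → [b].
Occurrence 2 (position 10): no conditioning environment matches → elsewhere allophone [p].

[b], [p]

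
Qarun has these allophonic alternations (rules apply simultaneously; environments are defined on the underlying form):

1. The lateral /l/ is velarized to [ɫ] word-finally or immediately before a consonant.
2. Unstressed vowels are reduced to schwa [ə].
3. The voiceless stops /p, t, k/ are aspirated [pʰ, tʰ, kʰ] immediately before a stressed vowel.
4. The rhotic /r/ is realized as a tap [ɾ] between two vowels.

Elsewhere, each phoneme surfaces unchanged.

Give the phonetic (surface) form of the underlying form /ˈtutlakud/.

Rule 3 applies to /t/ (word-initial: immediately before a stressed vowel) → [tʰ].
/u/ (between /t/ and /t/) fails the environment for rule 2, so it stays [u].
/t/ (between /u/ and /l/) fails the environment for rule 3, so it stays [t].
/l/ (between /t/ and /a/) fails the environment for rule 1, so it stays [l].
/a/ meets the environment for rule 2 (in an unstressed syllable) → [ə].
/k/ (between /a/ and /u/): rule 3 targets it, but not immediately before a stressed vowel → unchanged [k].
/u/ (between /k/ and /d/): in an unstressed syllable, so rule 2 applies → [ə].
/d/ (word-final): no rule targets it → [d].

[ˈtʰutləkəd]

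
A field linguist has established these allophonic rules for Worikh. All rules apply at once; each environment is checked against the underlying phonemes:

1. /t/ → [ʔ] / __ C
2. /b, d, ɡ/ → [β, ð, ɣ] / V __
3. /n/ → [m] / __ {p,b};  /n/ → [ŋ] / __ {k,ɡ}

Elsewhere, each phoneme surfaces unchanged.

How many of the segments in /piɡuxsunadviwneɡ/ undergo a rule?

3

Segments that undergo a rule: /ɡ/ → [ɣ] (rule 2); /d/ → [ð] (rule 2); /ɡ/ → [ɣ] (rule 2).
All other segments surface unchanged.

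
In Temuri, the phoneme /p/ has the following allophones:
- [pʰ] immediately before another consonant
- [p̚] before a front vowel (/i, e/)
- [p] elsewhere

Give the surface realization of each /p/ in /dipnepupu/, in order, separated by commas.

Occurrence 1 (position 3): immediately before another consonant → [pʰ].
Occurrence 2 (position 6): no conditioning environment matches → elsewhere allophone [p].
Occurrence 3 (position 8): no conditioning environment matches → elsewhere allophone [p].

[pʰ], [p], [p]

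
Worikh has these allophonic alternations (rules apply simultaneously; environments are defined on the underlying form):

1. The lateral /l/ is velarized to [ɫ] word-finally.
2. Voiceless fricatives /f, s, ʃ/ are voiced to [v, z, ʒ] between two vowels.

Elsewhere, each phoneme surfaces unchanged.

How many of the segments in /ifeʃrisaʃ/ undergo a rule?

Segments that undergo a rule: /f/ → [v] (rule 2); /s/ → [z] (rule 2).
All other segments surface unchanged.

2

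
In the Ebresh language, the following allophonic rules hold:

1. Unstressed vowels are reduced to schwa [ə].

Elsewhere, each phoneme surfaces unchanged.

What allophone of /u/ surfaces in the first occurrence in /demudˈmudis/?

/u/ — between /m/ and /d/, in an unstressed syllable — surfaces as [ə] (rule 1).

[ə]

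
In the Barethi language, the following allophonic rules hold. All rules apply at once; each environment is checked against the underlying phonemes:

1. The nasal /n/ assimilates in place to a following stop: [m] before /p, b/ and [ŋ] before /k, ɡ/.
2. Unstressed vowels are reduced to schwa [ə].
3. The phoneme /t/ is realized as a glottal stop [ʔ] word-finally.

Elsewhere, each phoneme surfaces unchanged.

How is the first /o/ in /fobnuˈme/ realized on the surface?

[ə]

/o/ (between /f/ and /b/) occurs in an unstressed syllable → [ə] by rule 2.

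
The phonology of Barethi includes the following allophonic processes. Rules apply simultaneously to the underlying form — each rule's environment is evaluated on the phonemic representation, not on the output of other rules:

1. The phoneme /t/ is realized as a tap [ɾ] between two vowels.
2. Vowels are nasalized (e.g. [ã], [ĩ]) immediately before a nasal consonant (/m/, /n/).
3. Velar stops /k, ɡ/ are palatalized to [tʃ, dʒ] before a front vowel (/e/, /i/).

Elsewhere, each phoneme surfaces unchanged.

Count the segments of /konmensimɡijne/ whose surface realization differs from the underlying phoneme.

4

Segments that undergo a rule: /o/ → [õ] (rule 2); /e/ → [ẽ] (rule 2); /i/ → [ĩ] (rule 2); /ɡ/ → [dʒ] (rule 3).
All other segments surface unchanged.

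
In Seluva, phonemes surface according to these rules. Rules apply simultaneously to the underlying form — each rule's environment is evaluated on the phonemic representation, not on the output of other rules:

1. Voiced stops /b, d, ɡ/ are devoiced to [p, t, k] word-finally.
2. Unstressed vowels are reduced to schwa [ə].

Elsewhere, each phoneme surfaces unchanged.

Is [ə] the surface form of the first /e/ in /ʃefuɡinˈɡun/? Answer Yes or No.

Yes

/e/ (between /ʃ/ and /f/) occurs in an unstressed syllable → [ə] by rule 2.
The actual realization is [ə], which matches [ə].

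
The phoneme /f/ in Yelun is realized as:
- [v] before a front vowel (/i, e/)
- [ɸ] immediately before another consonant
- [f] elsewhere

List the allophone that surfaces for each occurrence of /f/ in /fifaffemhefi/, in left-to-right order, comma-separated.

[v], [f], [ɸ], [v], [v]

Occurrence 1 (position 1): before a front vowel (/i, e/) → [v].
Occurrence 2 (position 3): no conditioning environment matches → elsewhere allophone [f].
Occurrence 3 (position 5): immediately before another consonant → [ɸ].
Occurrence 4 (position 6): before a front vowel (/i, e/) → [v].
Occurrence 5 (position 11): before a front vowel (/i, e/) → [v].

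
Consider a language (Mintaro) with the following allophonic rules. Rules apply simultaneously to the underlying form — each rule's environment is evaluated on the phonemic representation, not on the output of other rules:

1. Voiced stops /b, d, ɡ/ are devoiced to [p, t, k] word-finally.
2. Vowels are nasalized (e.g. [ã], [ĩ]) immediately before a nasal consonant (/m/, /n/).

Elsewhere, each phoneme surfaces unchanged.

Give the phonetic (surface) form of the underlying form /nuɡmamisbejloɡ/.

/n/ (word-initial): no rule targets it → [n].
/u/ (between /n/ and /ɡ/) fails the environment for rule 2, so it stays [u].
/ɡ/ (between /u/ and /m/) is in the target of rule 1 but the environment (word-finally) is not met → [ɡ].
/m/ — not in any rule's target class → [m].
/a/ (between /m/ and /m/): before a nasal consonant, so rule 2 applies → [ã].
/m/ (between /a/ and /i/) is unaffected → [m].
/i/ (between /m/ and /s/) fails the environment for rule 2, so it stays [i].
/s/ — not in any rule's target class → [s].
/b/ (between /s/ and /e/): rule 1 targets it, but not word-finally → unchanged [b].
/e/ (between /b/ and /j/) is in the target of rule 2 but the environment (before a nasal consonant) is not met → [e].
/j/ stays [j].
/l/ — not in any rule's target class → [l].
/o/ — between /l/ and /ɡ/; rule 2 does not apply here → [o].
Rule 1 applies to /ɡ/ (word-final: word-finally) → [k].

[nuɡmãmisbejlok]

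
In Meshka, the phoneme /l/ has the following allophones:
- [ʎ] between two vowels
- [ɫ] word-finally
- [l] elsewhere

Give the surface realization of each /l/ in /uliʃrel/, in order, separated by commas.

Occurrence 1 (position 2): between two vowels → [ʎ].
Occurrence 2 (position 7): word-finally → [ɫ].

[ʎ], [ɫ]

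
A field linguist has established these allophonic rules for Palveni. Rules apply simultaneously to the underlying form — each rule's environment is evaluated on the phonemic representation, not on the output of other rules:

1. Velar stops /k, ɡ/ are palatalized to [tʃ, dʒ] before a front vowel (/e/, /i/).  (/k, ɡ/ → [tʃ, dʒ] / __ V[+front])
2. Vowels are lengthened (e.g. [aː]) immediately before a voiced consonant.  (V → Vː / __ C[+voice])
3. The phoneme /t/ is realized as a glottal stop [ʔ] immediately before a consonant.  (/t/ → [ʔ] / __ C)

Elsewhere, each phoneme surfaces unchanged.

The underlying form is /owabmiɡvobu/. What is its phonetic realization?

[oːwaːbmiːɡvoːbu]

/o/ meets the environment for rule 2 (before a voiced consonant) → [oː].
/w/ stays [w].
Rule 2 applies to /a/ (between /w/ and /b/: before a voiced consonant) → [aː].
/b/ (between /a/ and /m/): no rule targets it → [b].
/m/ — not in any rule's target class → [m].
/i/ (between /m/ and /ɡ/) occurs before a voiced consonant → [iː] by rule 2.
/ɡ/ (between /i/ and /v/): rule 1 targets it, but not before a front vowel → unchanged [ɡ].
/v/ (between /ɡ/ and /o/) is unaffected → [v].
/o/ meets the environment for rule 2 (before a voiced consonant) → [oː].
/b/ stays [b].
/u/ (word-final) fails the environment for rule 2, so it stays [u].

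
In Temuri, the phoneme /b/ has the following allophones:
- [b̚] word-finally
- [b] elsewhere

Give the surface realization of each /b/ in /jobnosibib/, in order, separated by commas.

Occurrence 1 (position 3): no conditioning environment matches → elsewhere allophone [b].
Occurrence 2 (position 8): no conditioning environment matches → elsewhere allophone [b].
Occurrence 3 (position 10): word-finally → [b̚].

[b], [b], [b̚]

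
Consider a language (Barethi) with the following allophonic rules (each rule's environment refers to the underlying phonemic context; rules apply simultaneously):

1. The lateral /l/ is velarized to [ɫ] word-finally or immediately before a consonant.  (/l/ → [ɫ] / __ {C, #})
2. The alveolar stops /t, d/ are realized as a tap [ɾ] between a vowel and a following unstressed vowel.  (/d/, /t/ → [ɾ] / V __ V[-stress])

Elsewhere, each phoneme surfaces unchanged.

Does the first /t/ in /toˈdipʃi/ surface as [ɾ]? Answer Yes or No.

No

/t/ (word-initial) fails the environment for rule 2, so it stays [t].
The actual realization is [t], not [ɾ].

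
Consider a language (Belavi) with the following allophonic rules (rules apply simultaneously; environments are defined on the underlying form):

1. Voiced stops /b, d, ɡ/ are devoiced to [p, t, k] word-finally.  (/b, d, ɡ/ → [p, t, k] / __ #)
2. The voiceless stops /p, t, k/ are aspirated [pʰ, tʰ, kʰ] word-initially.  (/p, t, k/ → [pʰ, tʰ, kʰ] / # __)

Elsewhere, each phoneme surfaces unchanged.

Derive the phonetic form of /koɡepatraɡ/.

[kʰoɡepatrak]

/k/ (word-initial): word-initially, so rule 2 applies → [kʰ].
/ɡ/ (between /o/ and /e/): rule 1 targets it, but not word-finally → unchanged [ɡ].
/p/ (between /e/ and /a/) fails the environment for rule 2, so it stays [p].
/t/ — between /a/ and /r/; rule 2 does not apply here → [t].
/ɡ/ — word-final, word-finally — surfaces as [k] (rule 1).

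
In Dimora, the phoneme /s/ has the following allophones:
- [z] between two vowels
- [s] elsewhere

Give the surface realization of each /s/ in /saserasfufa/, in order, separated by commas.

Occurrence 1 (position 1): no conditioning environment matches → elsewhere allophone [s].
Occurrence 2 (position 3): between two vowels → [z].
Occurrence 3 (position 7): no conditioning environment matches → elsewhere allophone [s].

[s], [z], [s]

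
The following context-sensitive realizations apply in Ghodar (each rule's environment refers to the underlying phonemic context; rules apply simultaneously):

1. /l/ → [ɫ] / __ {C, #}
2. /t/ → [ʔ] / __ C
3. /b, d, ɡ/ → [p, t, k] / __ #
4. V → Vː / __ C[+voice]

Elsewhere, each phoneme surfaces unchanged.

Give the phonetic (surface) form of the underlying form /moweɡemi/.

[moːweːɡeːmi]

/m/ (word-initial): no rule targets it → [m].
/o/ (between /m/ and /w/) occurs before a voiced consonant → [oː] by rule 4.
/w/ (between /o/ and /e/): no rule targets it → [w].
/e/ (between /w/ and /ɡ/): before a voiced consonant, so rule 4 applies → [eː].
/ɡ/ (between /e/ and /e/) fails the environment for rule 3, so it stays [ɡ].
/e/ (between /ɡ/ and /m/): before a voiced consonant, so rule 4 applies → [eː].
/m/ (between /e/ and /i/) is unaffected → [m].
/i/ (word-final) is in the target of rule 4 but the environment (before a voiced consonant) is not met → [i].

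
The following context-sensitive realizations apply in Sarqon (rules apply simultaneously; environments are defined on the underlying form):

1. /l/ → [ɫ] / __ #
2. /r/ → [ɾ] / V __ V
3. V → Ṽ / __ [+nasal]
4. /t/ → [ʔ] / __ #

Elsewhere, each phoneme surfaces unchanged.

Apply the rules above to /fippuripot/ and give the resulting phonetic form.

[fippuɾipoʔ]

/f/ stays [f].
/i/ (between /f/ and /p/) fails the environment for rule 3, so it stays [i].
/p/ — not in any rule's target class → [p].
/p/ stays [p].
/u/ (between /p/ and /r/) is in the target of rule 3 but the environment (before a nasal consonant) is not met → [u].
Rule 2 applies to /r/ (between /u/ and /i/: between two vowels) → [ɾ].
/i/ (between /r/ and /p/) is in the target of rule 3 but the environment (before a nasal consonant) is not met → [i].
/p/ (between /i/ and /o/) is unaffected → [p].
/o/ (between /p/ and /t/) is in the target of rule 3 but the environment (before a nasal consonant) is not met → [o].
/t/ (word-final) occurs word-finally → [ʔ] by rule 4.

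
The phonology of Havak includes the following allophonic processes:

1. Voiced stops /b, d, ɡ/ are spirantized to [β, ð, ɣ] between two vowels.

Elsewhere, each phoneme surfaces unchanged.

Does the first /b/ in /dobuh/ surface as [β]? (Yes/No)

Yes

/b/ meets the environment for rule 1 (between two vowels) → [β].
The actual realization is [β], which matches [β].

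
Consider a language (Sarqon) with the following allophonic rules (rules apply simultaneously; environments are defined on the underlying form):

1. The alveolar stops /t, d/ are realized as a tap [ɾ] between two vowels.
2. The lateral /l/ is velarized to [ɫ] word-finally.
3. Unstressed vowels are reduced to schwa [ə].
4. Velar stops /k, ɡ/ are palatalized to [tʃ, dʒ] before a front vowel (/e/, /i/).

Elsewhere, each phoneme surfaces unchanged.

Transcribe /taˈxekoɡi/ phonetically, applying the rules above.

/t/ (word-initial): rule 1 targets it, but not between two vowels → unchanged [t].
/a/ (between /t/ and /x/) occurs in an unstressed syllable → [ə] by rule 3.
/e/ (between /x/ and /k/) fails the environment for rule 3, so it stays [e].
/k/ — between /e/ and /o/; rule 4 does not apply here → [k].
/o/ (between /k/ and /ɡ/) occurs in an unstressed syllable → [ə] by rule 3.
/ɡ/ — between /o/ and /i/, before a front vowel — surfaces as [dʒ] (rule 4).
/i/ meets the environment for rule 3 (in an unstressed syllable) → [ə].

[təˈxekədʒə]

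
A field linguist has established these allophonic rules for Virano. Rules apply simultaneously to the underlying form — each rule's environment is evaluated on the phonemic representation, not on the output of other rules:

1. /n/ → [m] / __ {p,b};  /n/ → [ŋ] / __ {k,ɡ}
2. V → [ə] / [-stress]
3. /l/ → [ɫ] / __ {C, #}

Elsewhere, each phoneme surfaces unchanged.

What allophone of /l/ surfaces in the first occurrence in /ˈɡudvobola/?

/l/ — between /o/ and /a/; rule 3 does not apply here → [l].

[l]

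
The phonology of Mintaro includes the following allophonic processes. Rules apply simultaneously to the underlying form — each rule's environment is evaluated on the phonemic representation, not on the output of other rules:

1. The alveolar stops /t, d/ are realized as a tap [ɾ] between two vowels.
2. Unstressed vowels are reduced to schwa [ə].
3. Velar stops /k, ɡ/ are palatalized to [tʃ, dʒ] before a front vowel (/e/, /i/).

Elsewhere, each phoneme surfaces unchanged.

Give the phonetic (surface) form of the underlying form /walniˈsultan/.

[wəlnəˈsultən]

/w/ stays [w].
/a/ (between /w/ and /l/): in an unstressed syllable, so rule 2 applies → [ə].
/l/ — not in any rule's target class → [l].
/n/ (between /l/ and /i/) is unaffected → [n].
Rule 2 applies to /i/ (between /n/ and /s/: in an unstressed syllable) → [ə].
/s/ (between /i/ and /u/): no rule targets it → [s].
/u/ (between /s/ and /l/): rule 2 targets it, but not in an unstressed syllable → unchanged [u].
/l/ (between /u/ and /t/): no rule targets it → [l].
/t/ (between /l/ and /a/): rule 1 targets it, but not between two vowels → unchanged [t].
/a/ (between /t/ and /n/) occurs in an unstressed syllable → [ə] by rule 2.
/n/ (word-final): no rule targets it → [n].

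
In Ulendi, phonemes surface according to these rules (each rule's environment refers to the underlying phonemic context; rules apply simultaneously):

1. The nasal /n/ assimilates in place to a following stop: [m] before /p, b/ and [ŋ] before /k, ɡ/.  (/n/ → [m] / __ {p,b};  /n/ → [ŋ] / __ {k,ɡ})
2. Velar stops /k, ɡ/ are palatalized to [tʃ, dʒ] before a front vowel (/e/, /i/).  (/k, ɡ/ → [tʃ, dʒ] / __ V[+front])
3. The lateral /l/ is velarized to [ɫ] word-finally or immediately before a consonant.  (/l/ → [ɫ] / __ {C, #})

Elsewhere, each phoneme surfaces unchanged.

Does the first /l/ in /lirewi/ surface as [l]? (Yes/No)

/l/ (word-initial): rule 3 targets it, but not word-finally or immediately before a consonant → unchanged [l].
The actual realization is [l], which matches [l].

Yes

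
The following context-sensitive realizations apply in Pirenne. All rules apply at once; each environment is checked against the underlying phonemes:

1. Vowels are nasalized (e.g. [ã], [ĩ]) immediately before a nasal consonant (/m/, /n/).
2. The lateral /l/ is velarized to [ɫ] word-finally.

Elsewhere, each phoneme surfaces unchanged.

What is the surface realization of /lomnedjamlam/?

/l/ — word-initial; rule 2 does not apply here → [l].
Rule 1 applies to /o/ (between /l/ and /m/: before a nasal consonant) → [õ].
/m/ (between /o/ and /n/): no rule targets it → [m].
/n/ — not in any rule's target class → [n].
/e/ (between /n/ and /d/): rule 1 targets it, but not before a nasal consonant → unchanged [e].
/d/ (between /e/ and /j/): no rule targets it → [d].
/j/ (between /d/ and /a/): no rule targets it → [j].
/a/ (between /j/ and /m/) occurs before a nasal consonant → [ã] by rule 1.
/m/ (between /a/ and /l/) is unaffected → [m].
/l/ (between /m/ and /a/) fails the environment for rule 2, so it stays [l].
Rule 1 applies to /a/ (between /l/ and /m/: before a nasal consonant) → [ã].
/m/ — not in any rule's target class → [m].

[lõmnedjãmlãm]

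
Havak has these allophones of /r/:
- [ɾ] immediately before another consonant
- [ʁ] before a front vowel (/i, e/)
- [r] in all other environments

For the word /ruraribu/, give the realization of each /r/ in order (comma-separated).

[r], [r], [ʁ]

Occurrence 1 (position 1): no conditioning environment matches → elsewhere allophone [r].
Occurrence 2 (position 3): no conditioning environment matches → elsewhere allophone [r].
Occurrence 3 (position 5): before a front vowel (/i, e/) → [ʁ].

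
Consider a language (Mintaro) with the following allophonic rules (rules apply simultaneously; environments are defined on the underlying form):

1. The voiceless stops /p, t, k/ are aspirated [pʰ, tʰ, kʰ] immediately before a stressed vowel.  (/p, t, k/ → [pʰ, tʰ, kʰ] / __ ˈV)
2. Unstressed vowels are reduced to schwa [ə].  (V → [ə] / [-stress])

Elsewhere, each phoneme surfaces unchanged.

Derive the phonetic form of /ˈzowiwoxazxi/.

[ˈzowəwəxəzxə]

/z/ (word-initial): no rule targets it → [z].
/o/ (between /z/ and /w/) is in the target of rule 2 but the environment (in an unstressed syllable) is not met → [o].
/w/ (between /o/ and /i/): no rule targets it → [w].
/i/ meets the environment for rule 2 (in an unstressed syllable) → [ə].
/w/ (between /i/ and /o/) is unaffected → [w].
/o/ — between /w/ and /x/, in an unstressed syllable — surfaces as [ə] (rule 2).
/x/ stays [x].
/a/ meets the environment for rule 2 (in an unstressed syllable) → [ə].
/z/ (between /a/ and /x/) is unaffected → [z].
/x/ (between /z/ and /i/) is unaffected → [x].
/i/ — word-final, in an unstressed syllable — surfaces as [ə] (rule 2).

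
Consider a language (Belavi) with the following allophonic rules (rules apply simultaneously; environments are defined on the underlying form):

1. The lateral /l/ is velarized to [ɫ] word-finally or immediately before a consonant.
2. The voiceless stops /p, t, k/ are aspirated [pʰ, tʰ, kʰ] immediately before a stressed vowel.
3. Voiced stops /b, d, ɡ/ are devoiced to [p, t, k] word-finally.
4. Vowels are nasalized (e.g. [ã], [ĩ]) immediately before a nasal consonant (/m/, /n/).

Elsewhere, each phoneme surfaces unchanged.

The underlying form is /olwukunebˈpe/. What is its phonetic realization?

/o/ (word-initial): rule 4 targets it, but not before a nasal consonant → unchanged [o].
/l/ (between /o/ and /w/) occurs word-finally or immediately before a consonant → [ɫ] by rule 1.
/w/ stays [w].
/u/ (between /w/ and /k/): rule 4 targets it, but not before a nasal consonant → unchanged [u].
/k/ (between /u/ and /u/) fails the environment for rule 2, so it stays [k].
/u/ (between /k/ and /n/): before a nasal consonant, so rule 4 applies → [ũ].
/n/ (between /u/ and /e/): no rule targets it → [n].
/e/ (between /n/ and /b/) is in the target of rule 4 but the environment (before a nasal consonant) is not met → [e].
/b/ (between /e/ and /p/): rule 3 targets it, but not word-finally → unchanged [b].
/p/ (between /b/ and /e/) occurs immediately before a stressed vowel → [pʰ] by rule 2.
/e/ (word-final): rule 4 targets it, but not before a nasal consonant → unchanged [e].

[oɫwukũnebˈpʰe]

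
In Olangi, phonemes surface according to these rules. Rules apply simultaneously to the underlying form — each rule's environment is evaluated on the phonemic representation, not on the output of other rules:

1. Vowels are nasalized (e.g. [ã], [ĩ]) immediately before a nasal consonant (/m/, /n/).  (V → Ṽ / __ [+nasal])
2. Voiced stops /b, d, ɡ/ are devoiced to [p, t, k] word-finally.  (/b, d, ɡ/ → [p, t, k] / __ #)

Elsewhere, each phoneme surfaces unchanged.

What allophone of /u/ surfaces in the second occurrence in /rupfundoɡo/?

[ũ]

/u/ meets the environment for rule 1 (before a nasal consonant) → [ũ].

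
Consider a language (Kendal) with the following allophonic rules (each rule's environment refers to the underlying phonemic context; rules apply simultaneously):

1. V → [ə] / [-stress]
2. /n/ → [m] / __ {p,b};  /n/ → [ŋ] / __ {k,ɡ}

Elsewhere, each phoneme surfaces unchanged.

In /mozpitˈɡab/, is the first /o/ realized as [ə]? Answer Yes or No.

Yes

/o/ (between /m/ and /z/) occurs in an unstressed syllable → [ə] by rule 1.
The actual realization is [ə], which matches [ə].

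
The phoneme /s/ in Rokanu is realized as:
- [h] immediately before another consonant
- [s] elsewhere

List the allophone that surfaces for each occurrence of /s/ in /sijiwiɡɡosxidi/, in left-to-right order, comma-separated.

Occurrence 1 (position 1): no conditioning environment matches → elsewhere allophone [s].
Occurrence 2 (position 10): immediately before another consonant → [h].

[s], [h]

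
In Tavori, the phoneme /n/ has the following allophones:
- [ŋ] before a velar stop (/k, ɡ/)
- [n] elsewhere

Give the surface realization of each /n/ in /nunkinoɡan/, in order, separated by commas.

Occurrence 1 (position 1): no conditioning environment matches → elsewhere allophone [n].
Occurrence 2 (position 3): before a velar stop → [ŋ].
Occurrence 3 (position 6): no conditioning environment matches → elsewhere allophone [n].
Occurrence 4 (position 10): no conditioning environment matches → elsewhere allophone [n].

[n], [ŋ], [n], [n]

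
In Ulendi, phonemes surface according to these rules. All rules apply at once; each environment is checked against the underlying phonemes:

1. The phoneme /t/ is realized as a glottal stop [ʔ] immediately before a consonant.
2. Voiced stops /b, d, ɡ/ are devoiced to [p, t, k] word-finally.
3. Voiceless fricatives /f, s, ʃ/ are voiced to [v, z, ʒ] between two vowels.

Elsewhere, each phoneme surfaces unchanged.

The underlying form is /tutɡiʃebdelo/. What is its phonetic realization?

/t/ — word-initial; rule 1 does not apply here → [t].
/u/ — not in any rule's target class → [u].
/t/ — between /u/ and /ɡ/, immediately before a consonant — surfaces as [ʔ] (rule 1).
/ɡ/ (between /t/ and /i/) fails the environment for rule 2, so it stays [ɡ].
/i/ (between /ɡ/ and /ʃ/) is unaffected → [i].
/ʃ/ (between /i/ and /e/) occurs between two vowels → [ʒ] by rule 3.
/e/ stays [e].
/b/ — between /e/ and /d/; rule 2 does not apply here → [b].
/d/ (between /b/ and /e/) is in the target of rule 2 but the environment (word-finally) is not met → [d].
/e/ stays [e].
/l/ — not in any rule's target class → [l].
/o/ — not in any rule's target class → [o].

[tuʔɡiʒebdelo]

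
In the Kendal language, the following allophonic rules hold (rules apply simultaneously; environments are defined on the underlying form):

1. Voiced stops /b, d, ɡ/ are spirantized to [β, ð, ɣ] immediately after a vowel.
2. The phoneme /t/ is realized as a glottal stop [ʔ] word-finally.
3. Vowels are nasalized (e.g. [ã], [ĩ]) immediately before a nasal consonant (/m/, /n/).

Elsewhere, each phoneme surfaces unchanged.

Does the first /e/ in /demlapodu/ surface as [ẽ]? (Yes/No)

Yes

/e/ (between /d/ and /m/) occurs before a nasal consonant → [ẽ] by rule 3.
The actual realization is [ẽ], which matches [ẽ].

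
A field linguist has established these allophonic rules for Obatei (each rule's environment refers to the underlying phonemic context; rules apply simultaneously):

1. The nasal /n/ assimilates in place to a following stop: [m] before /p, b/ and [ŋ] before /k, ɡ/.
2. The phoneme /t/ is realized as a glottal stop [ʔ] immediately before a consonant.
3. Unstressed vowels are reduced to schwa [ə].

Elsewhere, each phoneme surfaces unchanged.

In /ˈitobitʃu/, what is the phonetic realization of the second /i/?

[ə]

/i/ — between /b/ and /t/, in an unstressed syllable — surfaces as [ə] (rule 3).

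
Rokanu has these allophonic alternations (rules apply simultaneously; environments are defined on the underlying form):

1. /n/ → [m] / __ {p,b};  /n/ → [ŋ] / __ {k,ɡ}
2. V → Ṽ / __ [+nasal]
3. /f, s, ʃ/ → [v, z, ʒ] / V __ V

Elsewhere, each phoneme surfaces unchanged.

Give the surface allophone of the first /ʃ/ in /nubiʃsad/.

[ʃ]

/ʃ/ — between /i/ and /s/; rule 3 does not apply here → [ʃ].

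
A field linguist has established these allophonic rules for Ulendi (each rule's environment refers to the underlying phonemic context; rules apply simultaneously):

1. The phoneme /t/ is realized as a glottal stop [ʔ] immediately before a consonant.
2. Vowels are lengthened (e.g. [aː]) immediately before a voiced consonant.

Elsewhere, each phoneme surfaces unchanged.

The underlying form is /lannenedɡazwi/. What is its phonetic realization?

/l/ (word-initial): no rule targets it → [l].
/a/ — between /l/ and /n/, before a voiced consonant — surfaces as [aː] (rule 2).
/n/ (between /a/ and /n/): no rule targets it → [n].
/n/ (between /n/ and /e/): no rule targets it → [n].
Rule 2 applies to /e/ (between /n/ and /n/: before a voiced consonant) → [eː].
/n/ — not in any rule's target class → [n].
/e/ — between /n/ and /d/, before a voiced consonant — surfaces as [eː] (rule 2).
/d/ (between /e/ and /ɡ/): no rule targets it → [d].
/ɡ/ stays [ɡ].
Rule 2 applies to /a/ (between /ɡ/ and /z/: before a voiced consonant) → [aː].
/z/ (between /a/ and /w/) is unaffected → [z].
/w/ stays [w].
/i/ — word-final; rule 2 does not apply here → [i].

[laːnneːneːdɡaːzwi]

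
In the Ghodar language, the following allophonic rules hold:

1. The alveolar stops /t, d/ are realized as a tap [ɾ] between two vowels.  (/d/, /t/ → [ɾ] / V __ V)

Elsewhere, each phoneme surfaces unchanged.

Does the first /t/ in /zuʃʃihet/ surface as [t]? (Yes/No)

/t/ (word-final): rule 1 targets it, but not between two vowels → unchanged [t].
The actual realization is [t], which matches [t].

Yes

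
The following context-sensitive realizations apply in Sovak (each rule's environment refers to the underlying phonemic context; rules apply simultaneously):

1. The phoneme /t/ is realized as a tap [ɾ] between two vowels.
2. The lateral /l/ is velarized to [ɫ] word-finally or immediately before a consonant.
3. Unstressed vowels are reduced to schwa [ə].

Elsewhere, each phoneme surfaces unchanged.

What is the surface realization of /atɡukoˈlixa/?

[ətɡəkəˈlixə]

/a/ (word-initial): in an unstressed syllable, so rule 3 applies → [ə].
/t/ (between /a/ and /ɡ/): rule 1 targets it, but not between two vowels → unchanged [t].
/u/ (between /ɡ/ and /k/) occurs in an unstressed syllable → [ə] by rule 3.
Rule 3 applies to /o/ (between /k/ and /l/: in an unstressed syllable) → [ə].
/l/ — between /o/ and /i/; rule 2 does not apply here → [l].
/i/ (between /l/ and /x/) is in the target of rule 3 but the environment (in an unstressed syllable) is not met → [i].
/a/ — word-final, in an unstressed syllable — surfaces as [ə] (rule 3).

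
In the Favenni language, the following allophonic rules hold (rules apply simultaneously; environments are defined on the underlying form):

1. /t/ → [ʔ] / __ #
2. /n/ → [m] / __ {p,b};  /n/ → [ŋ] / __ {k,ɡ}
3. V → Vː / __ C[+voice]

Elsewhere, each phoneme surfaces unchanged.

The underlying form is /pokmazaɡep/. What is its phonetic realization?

[pokmaːzaːɡep]

/o/ (between /p/ and /k/) fails the environment for rule 3, so it stays [o].
/a/ meets the environment for rule 3 (before a voiced consonant) → [aː].
/a/ (between /z/ and /ɡ/): before a voiced consonant, so rule 3 applies → [aː].
/e/ (between /ɡ/ and /p/) is in the target of rule 3 but the environment (before a voiced consonant) is not met → [e].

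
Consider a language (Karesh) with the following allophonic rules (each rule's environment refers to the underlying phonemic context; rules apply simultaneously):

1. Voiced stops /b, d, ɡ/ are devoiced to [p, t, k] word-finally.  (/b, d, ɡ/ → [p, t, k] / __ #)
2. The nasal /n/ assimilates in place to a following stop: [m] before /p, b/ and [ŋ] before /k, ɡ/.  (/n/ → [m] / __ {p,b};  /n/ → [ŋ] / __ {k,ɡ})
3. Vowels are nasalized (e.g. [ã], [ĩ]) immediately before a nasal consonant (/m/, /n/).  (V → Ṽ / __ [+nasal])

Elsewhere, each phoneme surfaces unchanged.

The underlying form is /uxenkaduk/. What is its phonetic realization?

[uxẽŋkaduk]

/u/ (word-initial): rule 3 targets it, but not before a nasal consonant → unchanged [u].
/x/ stays [x].
/e/ meets the environment for rule 3 (before a nasal consonant) → [ẽ].
/n/ (between /e/ and /k/): before a labial or velar stop, so rule 2 applies → [ŋ].
/k/ — not in any rule's target class → [k].
/a/ (between /k/ and /d/): rule 3 targets it, but not before a nasal consonant → unchanged [a].
/d/ — between /a/ and /u/; rule 1 does not apply here → [d].
/u/ (between /d/ and /k/) fails the environment for rule 3, so it stays [u].
/k/ (word-final) is unaffected → [k].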